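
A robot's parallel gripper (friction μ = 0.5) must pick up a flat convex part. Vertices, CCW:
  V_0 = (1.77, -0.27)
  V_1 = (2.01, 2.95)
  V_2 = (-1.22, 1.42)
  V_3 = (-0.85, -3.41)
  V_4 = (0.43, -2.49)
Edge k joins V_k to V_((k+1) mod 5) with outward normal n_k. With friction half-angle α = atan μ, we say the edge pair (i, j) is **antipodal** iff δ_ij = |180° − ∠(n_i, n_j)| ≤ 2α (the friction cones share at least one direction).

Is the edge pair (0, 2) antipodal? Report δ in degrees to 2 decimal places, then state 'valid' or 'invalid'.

α = atan 0.5 = 26.57°;  2α = 53.13°
edge 0: e_0 = (+0.24, +3.22);  n_0 = (+0.9972, -0.0743)
edge 2: e_2 = (+0.37, -4.83);  n_2 = (-0.9971, -0.0764)
∠(n_0, n_2) = 171.36°
δ = |180° − 171.36°| = 8.64°
8.64° ≤ 2α = 53.13°  →  valid

δ = 8.64°, valid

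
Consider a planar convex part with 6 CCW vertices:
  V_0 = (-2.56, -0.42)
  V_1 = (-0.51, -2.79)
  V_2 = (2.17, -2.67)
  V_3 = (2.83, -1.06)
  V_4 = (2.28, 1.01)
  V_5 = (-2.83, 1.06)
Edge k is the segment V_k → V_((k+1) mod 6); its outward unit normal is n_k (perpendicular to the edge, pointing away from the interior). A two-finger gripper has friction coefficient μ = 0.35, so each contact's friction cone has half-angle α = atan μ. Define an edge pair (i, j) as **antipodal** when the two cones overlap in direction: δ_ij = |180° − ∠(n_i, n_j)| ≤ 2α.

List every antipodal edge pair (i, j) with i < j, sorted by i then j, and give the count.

count = 4; pairs: (0,3), (1,4), (2,5), (3,5)

α = atan 0.35 = 19.29°;  2α = 38.58°
n_0 = (-0.7563, -0.6542)
n_1 = (+0.0447, -0.9990)
n_2 = (+0.9253, -0.3793)
n_3 = (+0.9665, +0.2568)
n_4 = (+0.0098, +1.0000)
n_5 = (-0.9838, -0.1795)
  (0,1): δ = 128.30°  ·
  (0,2): δ = 63.15°  ·
  (0,3): δ = 25.98°  ✓
  (0,4): δ = 48.58°  ·
  (0,5): δ = 149.48°  ·
  (1,2): δ = 114.85°  ·
  (1,3): δ = 77.68°  ·
  (1,4): δ = 3.12°  ✓
  (1,5): δ = 97.78°  ·
  (2,3): δ = 142.83°  ·
  (2,4): δ = 68.27°  ·
  (2,5): δ = 32.63°  ✓
  (3,4): δ = 105.44°  ·
  (3,5): δ = 4.54°  ✓
  (4,5): δ = 79.10°  ·
antipodal pairs: 4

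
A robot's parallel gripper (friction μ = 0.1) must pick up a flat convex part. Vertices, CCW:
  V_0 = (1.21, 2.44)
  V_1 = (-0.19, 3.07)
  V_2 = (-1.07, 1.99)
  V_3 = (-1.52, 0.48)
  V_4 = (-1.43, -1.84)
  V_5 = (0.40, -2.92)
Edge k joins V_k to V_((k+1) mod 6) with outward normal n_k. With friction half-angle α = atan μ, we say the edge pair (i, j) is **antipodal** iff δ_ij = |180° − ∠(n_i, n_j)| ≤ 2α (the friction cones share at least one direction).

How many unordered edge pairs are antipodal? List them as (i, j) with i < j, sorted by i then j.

α = atan 0.1 = 5.71°;  2α = 11.42°
n_0 = (+0.4104, +0.9119)
n_1 = (-0.7752, +0.6317)
n_2 = (-0.9583, +0.2856)
n_3 = (-0.9992, -0.0388)
n_4 = (-0.5083, -0.8612)
n_5 = (+0.9888, -0.1494)
  (0,1): δ = 104.95°  ·
  (0,2): δ = 82.37°  ·
  (0,3): δ = 63.55°  ·
  (0,4): δ = 6.32°  ✓
  (0,5): δ = 105.63°  ·
  (1,2): δ = 157.42°  ·
  (1,3): δ = 138.60°  ·
  (1,4): δ = 81.37°  ·
  (1,5): δ = 30.58°  ·
  (2,3): δ = 161.18°  ·
  (2,4): δ = 103.95°  ·
  (2,5): δ = 8.00°  ✓
  (3,4): δ = 122.77°  ·
  (3,5): δ = 10.82°  ✓
  (4,5): δ = 68.05°  ·
antipodal pairs: 3

count = 3; pairs: (0,4), (2,5), (3,5)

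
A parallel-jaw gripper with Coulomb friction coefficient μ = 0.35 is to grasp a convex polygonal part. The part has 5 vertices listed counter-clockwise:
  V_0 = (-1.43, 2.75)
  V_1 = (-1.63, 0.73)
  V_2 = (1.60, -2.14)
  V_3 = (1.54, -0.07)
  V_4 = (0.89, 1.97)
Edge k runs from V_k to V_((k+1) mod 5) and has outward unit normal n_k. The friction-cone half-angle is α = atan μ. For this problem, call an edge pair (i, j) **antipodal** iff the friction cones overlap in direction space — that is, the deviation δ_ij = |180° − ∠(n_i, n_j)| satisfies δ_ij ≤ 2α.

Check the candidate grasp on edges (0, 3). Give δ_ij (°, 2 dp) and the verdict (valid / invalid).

δ = 23.33°, valid

α = atan 0.35 = 19.29°;  2α = 38.58°
edge 0: e_0 = (-0.20, -2.02);  n_0 = (-0.9951, +0.0985)
edge 3: e_3 = (-0.65, +2.04);  n_3 = (+0.9528, +0.3036)
∠(n_0, n_3) = 156.67°
δ = |180° − 156.67°| = 23.33°
23.33° ≤ 2α = 38.58°  →  valid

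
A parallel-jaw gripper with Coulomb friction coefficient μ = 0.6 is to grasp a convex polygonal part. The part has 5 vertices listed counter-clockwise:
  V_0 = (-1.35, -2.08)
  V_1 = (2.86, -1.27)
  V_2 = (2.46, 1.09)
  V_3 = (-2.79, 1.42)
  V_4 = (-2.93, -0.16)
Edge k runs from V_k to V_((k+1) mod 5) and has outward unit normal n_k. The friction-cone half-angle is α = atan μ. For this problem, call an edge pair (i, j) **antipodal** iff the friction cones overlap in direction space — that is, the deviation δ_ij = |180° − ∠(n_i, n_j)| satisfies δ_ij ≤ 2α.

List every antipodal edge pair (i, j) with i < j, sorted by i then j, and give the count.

count = 4; pairs: (0,2), (1,3), (1,4), (2,4)

α = atan 0.6 = 30.96°;  2α = 61.93°
n_0 = (+0.1889, -0.9820)
n_1 = (+0.9859, +0.1671)
n_2 = (+0.0627, +0.9980)
n_3 = (-0.9961, +0.0883)
n_4 = (-0.7722, -0.6354)
  (0,1): δ = 91.27°  ·
  (0,2): δ = 14.49°  ✓
  (0,3): δ = 74.05°  ·
  (0,4): δ = 118.56°  ·
  (1,2): δ = 103.22°  ·
  (1,3): δ = 14.68°  ✓
  (1,4): δ = 29.83°  ✓
  (2,3): δ = 91.47°  ·
  (2,4): δ = 46.95°  ✓
  (3,4): δ = 135.48°  ·
antipodal pairs: 4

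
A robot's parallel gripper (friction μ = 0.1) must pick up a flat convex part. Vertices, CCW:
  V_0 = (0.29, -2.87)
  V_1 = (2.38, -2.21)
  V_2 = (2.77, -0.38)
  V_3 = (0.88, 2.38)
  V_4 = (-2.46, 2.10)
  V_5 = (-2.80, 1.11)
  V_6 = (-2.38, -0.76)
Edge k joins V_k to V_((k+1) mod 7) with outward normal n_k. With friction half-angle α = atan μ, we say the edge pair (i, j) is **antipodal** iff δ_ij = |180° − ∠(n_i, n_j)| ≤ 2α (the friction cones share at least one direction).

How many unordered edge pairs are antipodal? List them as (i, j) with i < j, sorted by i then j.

α = atan 0.1 = 5.71°;  2α = 11.42°
n_0 = (+0.3011, -0.9536)
n_1 = (+0.9780, -0.2084)
n_2 = (+0.8251, +0.5650)
n_3 = (-0.0835, +0.9965)
n_4 = (-0.9458, +0.3248)
n_5 = (-0.9757, -0.2191)
n_6 = (-0.6200, -0.7846)
  (0,1): δ = 119.56°  ·
  (0,2): δ = 73.12°  ·
  (0,3): δ = 12.73°  ·
  (0,4): δ = 53.52°  ·
  (0,5): δ = 85.13°  ·
  (0,6): δ = 124.16°  ·
  (1,2): δ = 133.57°  ·
  (1,3): δ = 73.18°  ·
  (1,4): δ = 6.92°  ✓
  (1,5): δ = 24.69°  ·
  (1,6): δ = 63.71°  ·
  (2,3): δ = 119.61°  ·
  (2,4): δ = 53.36°  ·
  (2,5): δ = 21.74°  ·
  (2,6): δ = 17.28°  ·
  (3,4): δ = 113.75°  ·
  (3,5): δ = 82.13°  ·
  (3,6): δ = 43.11°  ·
  (4,5): δ = 148.39°  ·
  (4,6): δ = 109.36°  ·
  (5,6): δ = 140.98°  ·
antipodal pairs: 1

count = 1; pairs: (1,4)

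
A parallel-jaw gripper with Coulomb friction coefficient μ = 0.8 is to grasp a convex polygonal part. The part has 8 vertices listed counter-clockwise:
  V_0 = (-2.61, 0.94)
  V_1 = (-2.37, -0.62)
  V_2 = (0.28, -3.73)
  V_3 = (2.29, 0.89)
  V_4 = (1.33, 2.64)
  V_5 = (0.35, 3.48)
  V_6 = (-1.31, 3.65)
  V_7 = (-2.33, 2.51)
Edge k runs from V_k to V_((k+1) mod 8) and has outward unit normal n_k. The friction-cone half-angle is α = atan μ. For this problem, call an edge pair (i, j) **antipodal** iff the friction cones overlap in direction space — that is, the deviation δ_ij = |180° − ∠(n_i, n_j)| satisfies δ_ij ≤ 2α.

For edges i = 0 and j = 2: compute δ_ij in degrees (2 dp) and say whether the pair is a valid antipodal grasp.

α = atan 0.8 = 38.66°;  2α = 77.32°
edge 0: e_0 = (+0.24, -1.56);  n_0 = (-0.9884, -0.1521)
edge 2: e_2 = (+2.01, +4.62);  n_2 = (+0.9170, -0.3989)
∠(n_0, n_2) = 147.74°
δ = |180° − 147.74°| = 32.26°
32.26° ≤ 2α = 77.32°  →  valid

δ = 32.26°, valid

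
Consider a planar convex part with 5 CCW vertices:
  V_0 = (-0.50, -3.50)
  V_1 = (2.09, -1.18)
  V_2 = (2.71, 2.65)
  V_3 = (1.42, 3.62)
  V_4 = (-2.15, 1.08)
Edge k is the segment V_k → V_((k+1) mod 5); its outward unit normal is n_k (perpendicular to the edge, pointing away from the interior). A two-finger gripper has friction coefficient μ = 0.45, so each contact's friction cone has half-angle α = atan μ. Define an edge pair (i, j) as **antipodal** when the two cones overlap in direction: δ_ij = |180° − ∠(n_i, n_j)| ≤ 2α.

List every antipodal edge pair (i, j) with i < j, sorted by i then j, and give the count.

count = 4; pairs: (0,3), (1,3), (1,4), (2,4)

α = atan 0.45 = 24.23°;  2α = 48.46°
n_0 = (+0.6672, -0.7449)
n_1 = (+0.9871, -0.1598)
n_2 = (+0.6010, +0.7993)
n_3 = (-0.5797, +0.8148)
n_4 = (-0.9408, -0.3389)
  (0,1): δ = 141.05°  ·
  (0,2): δ = 78.79°  ·
  (0,3): δ = 6.42°  ✓
  (0,4): δ = 67.96°  ·
  (1,2): δ = 117.75°  ·
  (1,3): δ = 45.37°  ✓
  (1,4): δ = 29.01°  ✓
  (2,3): δ = 107.63°  ·
  (2,4): δ = 33.25°  ✓
  (3,4): δ = 105.62°  ·
antipodal pairs: 4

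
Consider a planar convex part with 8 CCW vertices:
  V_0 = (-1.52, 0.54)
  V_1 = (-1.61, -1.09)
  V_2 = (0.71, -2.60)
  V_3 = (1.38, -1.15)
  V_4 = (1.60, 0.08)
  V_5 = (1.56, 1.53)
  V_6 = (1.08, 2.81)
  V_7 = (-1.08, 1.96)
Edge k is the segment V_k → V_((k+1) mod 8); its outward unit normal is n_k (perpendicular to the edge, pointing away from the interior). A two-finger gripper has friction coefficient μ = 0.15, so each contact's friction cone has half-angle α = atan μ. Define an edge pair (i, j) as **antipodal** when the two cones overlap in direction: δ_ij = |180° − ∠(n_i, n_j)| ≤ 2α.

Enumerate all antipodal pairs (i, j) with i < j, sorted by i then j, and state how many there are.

count = 4; pairs: (0,3), (0,4), (2,7), (3,7)

α = atan 0.15 = 8.53°;  2α = 17.06°
n_0 = (-0.9985, +0.0551)
n_1 = (-0.5455, -0.8381)
n_2 = (+0.9078, -0.4195)
n_3 = (+0.9844, -0.1761)
n_4 = (+0.9996, +0.0276)
n_5 = (+0.9363, +0.3511)
n_6 = (-0.3662, +0.9305)
n_7 = (-0.9552, +0.2960)
  (0,1): δ = 119.90°  ·
  (0,2): δ = 21.64°  ·
  (0,3): δ = 6.98°  ✓
  (0,4): δ = 4.74°  ✓
  (0,5): δ = 23.72°  ·
  (0,6): δ = 114.64°  ·
  (0,7): δ = 165.94°  ·
  (1,2): δ = 81.74°  ·
  (1,3): δ = 67.08°  ·
  (1,4): δ = 55.36°  ·
  (1,5): δ = 36.39°  ·
  (1,6): δ = 54.54°  ·
  (1,7): δ = 105.84°  ·
  (2,3): δ = 165.34°  ·
  (2,4): δ = 153.62°  ·
  (2,5): δ = 134.64°  ·
  (2,6): δ = 43.72°  ·
  (2,7): δ = 7.58°  ✓
  (3,4): δ = 168.28°  ·
  (3,5): δ = 149.30°  ·
  (3,6): δ = 58.38°  ·
  (3,7): δ = 7.08°  ✓
  (4,5): δ = 161.02°  ·
  (4,6): δ = 70.10°  ·
  (4,7): δ = 18.80°  ·
  (5,6): δ = 89.08°  ·
  (5,7): δ = 37.77°  ·
  (6,7): δ = 128.70°  ·
antipodal pairs: 4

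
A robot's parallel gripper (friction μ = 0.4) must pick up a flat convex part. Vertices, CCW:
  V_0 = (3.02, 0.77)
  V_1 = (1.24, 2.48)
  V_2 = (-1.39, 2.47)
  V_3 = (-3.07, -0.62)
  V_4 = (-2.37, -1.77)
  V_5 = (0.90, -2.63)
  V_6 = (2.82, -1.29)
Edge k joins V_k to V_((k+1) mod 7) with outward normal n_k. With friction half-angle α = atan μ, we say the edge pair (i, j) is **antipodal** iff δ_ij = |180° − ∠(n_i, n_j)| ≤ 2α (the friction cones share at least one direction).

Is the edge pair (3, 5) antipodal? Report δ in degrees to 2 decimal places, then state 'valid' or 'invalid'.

α = atan 0.4 = 21.80°;  2α = 43.60°
edge 3: e_3 = (+0.70, -1.15);  n_3 = (-0.8542, -0.5199)
edge 5: e_5 = (+1.92, +1.34);  n_5 = (+0.5723, -0.8200)
∠(n_3, n_5) = 93.58°
δ = |180° − 93.58°| = 86.42°
86.42° > 2α = 43.60°  →  invalid

δ = 86.42°, invalid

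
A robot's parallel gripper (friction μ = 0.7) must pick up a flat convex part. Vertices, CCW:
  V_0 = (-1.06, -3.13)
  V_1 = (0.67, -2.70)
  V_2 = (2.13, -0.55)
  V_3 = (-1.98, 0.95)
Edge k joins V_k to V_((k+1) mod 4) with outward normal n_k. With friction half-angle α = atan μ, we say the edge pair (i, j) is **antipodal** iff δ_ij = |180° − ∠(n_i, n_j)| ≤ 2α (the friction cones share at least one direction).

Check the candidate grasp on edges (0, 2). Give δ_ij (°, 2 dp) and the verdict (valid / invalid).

δ = 34.01°, valid

α = atan 0.7 = 34.99°;  2α = 69.98°
edge 0: e_0 = (+1.73, +0.43);  n_0 = (+0.2412, -0.9705)
edge 2: e_2 = (-4.11, +1.50);  n_2 = (+0.3428, +0.9394)
∠(n_0, n_2) = 145.99°
δ = |180° − 145.99°| = 34.01°
34.01° ≤ 2α = 69.98°  →  valid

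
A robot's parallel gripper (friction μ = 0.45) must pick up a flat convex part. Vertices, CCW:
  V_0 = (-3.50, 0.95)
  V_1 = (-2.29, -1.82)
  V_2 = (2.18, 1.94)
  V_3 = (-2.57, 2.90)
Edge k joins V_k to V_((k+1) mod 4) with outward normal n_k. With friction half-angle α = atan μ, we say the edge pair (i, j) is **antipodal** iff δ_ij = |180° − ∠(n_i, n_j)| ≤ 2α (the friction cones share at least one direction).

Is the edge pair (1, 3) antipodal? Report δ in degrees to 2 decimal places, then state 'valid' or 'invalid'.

α = atan 0.45 = 24.23°;  2α = 48.46°
edge 1: e_1 = (+4.47, +3.76);  n_1 = (+0.6437, -0.7653)
edge 3: e_3 = (-0.93, -1.95);  n_3 = (-0.9026, +0.4305)
∠(n_1, n_3) = 155.57°
δ = |180° − 155.57°| = 24.43°
24.43° ≤ 2α = 48.46°  →  valid

δ = 24.43°, valid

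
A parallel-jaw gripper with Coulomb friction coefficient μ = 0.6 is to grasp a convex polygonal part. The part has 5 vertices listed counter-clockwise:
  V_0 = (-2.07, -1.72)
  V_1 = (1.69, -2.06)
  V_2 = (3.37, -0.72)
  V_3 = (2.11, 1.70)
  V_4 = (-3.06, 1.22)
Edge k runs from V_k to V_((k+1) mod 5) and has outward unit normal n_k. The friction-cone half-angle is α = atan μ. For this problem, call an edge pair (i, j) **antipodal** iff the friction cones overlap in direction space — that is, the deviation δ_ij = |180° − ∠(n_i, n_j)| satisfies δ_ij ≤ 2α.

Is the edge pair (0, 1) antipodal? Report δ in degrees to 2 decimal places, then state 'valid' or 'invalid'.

α = atan 0.6 = 30.96°;  2α = 61.93°
edge 0: e_0 = (+3.76, -0.34);  n_0 = (-0.0901, -0.9959)
edge 1: e_1 = (+1.68, +1.34);  n_1 = (+0.6236, -0.7818)
∠(n_0, n_1) = 43.74°
δ = |180° − 43.74°| = 136.26°
136.26° > 2α = 61.93°  →  invalid

δ = 136.26°, invalid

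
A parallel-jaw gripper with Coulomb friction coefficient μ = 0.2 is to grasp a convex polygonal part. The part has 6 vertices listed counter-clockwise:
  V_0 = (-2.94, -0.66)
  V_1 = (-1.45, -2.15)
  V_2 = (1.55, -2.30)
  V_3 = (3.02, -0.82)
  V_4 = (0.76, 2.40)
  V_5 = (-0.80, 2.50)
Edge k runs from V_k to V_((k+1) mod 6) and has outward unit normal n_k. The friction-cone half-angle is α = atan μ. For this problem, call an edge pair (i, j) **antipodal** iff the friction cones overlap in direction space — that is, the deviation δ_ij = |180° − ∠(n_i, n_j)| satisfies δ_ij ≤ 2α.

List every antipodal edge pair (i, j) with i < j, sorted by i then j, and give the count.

count = 3; pairs: (0,3), (1,4), (2,5)

α = atan 0.2 = 11.31°;  2α = 22.62°
n_0 = (-0.7071, -0.7071)
n_1 = (-0.0499, -0.9988)
n_2 = (+0.7095, -0.7047)
n_3 = (+0.8185, +0.5745)
n_4 = (+0.0640, +0.9980)
n_5 = (-0.8280, +0.5607)
  (0,1): δ = 137.86°  ·
  (0,2): δ = 89.81°  ·
  (0,3): δ = 9.94°  ✓
  (0,4): δ = 41.33°  ·
  (0,5): δ = 100.89°  ·
  (1,2): δ = 131.94°  ·
  (1,3): δ = 52.07°  ·
  (1,4): δ = 0.81°  ✓
  (1,5): δ = 58.76°  ·
  (2,3): δ = 100.13°  ·
  (2,4): δ = 48.86°  ·
  (2,5): δ = 10.70°  ✓
  (3,4): δ = 128.73°  ·
  (3,5): δ = 69.17°  ·
  (4,5): δ = 120.44°  ·
antipodal pairs: 3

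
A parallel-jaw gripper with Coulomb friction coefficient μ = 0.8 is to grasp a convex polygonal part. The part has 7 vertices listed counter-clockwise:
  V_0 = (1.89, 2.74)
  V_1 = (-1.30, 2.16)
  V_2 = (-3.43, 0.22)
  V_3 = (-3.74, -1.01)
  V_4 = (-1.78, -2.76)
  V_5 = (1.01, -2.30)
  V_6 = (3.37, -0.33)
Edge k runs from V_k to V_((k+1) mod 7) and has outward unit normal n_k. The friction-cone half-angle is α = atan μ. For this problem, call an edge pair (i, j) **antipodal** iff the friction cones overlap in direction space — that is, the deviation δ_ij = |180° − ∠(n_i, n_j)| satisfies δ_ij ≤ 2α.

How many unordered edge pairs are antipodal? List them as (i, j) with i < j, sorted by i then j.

α = atan 0.8 = 38.66°;  2α = 77.32°
n_0 = (-0.1789, +0.9839)
n_1 = (-0.6734, +0.7393)
n_2 = (-0.9697, +0.2444)
n_3 = (-0.6660, -0.7459)
n_4 = (+0.1627, -0.9867)
n_5 = (+0.6408, -0.7677)
n_6 = (+0.9008, +0.4343)
  (0,1): δ = 147.98°  ·
  (0,2): δ = 114.45°  ·
  (0,3): δ = 52.07°  ✓
  (0,4): δ = 0.94°  ✓
  (0,5): δ = 29.55°  ✓
  (0,6): δ = 105.43°  ·
  (1,2): δ = 146.47°  ·
  (1,3): δ = 84.09°  ·
  (1,4): δ = 32.96°  ✓
  (1,5): δ = 2.47°  ✓
  (1,6): δ = 73.41°  ✓
  (2,3): δ = 117.61°  ·
  (2,4): δ = 66.49°  ✓
  (2,5): δ = 36.00°  ✓
  (2,6): δ = 39.88°  ✓
  (3,4): δ = 128.88°  ·
  (3,5): δ = 98.39°  ·
  (3,6): δ = 22.50°  ✓
  (4,5): δ = 149.51°  ·
  (4,6): δ = 73.62°  ✓
  (5,6): δ = 104.12°  ·
antipodal pairs: 11

count = 11; pairs: (0,3), (0,4), (0,5), (1,4), (1,5), (1,6), (2,4), (2,5), (2,6), (3,6), (4,6)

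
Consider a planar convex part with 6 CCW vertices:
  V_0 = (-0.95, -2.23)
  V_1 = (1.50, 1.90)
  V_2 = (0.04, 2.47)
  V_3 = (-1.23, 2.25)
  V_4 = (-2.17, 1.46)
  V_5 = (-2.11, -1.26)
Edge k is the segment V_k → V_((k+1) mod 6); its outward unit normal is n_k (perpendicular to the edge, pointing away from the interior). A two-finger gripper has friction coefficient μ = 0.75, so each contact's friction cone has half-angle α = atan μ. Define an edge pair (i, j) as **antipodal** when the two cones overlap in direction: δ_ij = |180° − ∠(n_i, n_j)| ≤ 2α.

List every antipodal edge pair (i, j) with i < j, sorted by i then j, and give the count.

α = atan 0.75 = 36.87°;  2α = 73.74°
n_0 = (+0.8601, -0.5102)
n_1 = (+0.3637, +0.9315)
n_2 = (-0.1707, +0.9853)
n_3 = (-0.6434, +0.7655)
n_4 = (-0.9998, -0.0221)
n_5 = (-0.6415, -0.7671)
  (0,1): δ = 80.65°  ·
  (0,2): δ = 49.49°  ✓
  (0,3): δ = 19.28°  ✓
  (0,4): δ = 31.94°  ✓
  (0,5): δ = 80.77°  ·
  (1,2): δ = 148.85°  ·
  (1,3): δ = 118.63°  ·
  (1,4): δ = 67.41°  ✓
  (1,5): δ = 18.58°  ✓
  (2,3): δ = 149.78°  ·
  (2,4): δ = 98.56°  ·
  (2,5): δ = 49.73°  ✓
  (3,4): δ = 128.78°  ·
  (3,5): δ = 79.95°  ·
  (4,5): δ = 131.17°  ·
antipodal pairs: 6

count = 6; pairs: (0,2), (0,3), (0,4), (1,4), (1,5), (2,5)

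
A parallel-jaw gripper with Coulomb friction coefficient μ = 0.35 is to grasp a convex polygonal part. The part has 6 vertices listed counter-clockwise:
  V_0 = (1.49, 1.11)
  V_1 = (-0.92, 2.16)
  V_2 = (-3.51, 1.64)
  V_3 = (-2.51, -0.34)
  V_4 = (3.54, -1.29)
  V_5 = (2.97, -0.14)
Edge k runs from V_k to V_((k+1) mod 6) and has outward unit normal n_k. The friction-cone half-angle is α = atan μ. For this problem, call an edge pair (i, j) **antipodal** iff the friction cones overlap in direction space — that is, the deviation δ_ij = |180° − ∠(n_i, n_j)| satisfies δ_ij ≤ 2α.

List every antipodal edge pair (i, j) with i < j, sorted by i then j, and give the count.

count = 5; pairs: (0,3), (1,3), (2,4), (2,5), (3,5)

α = atan 0.35 = 19.29°;  2α = 38.58°
n_0 = (+0.3994, +0.9168)
n_1 = (-0.1968, +0.9804)
n_2 = (-0.8926, -0.4508)
n_3 = (-0.1551, -0.9879)
n_4 = (+0.8960, +0.4441)
n_5 = (+0.6452, +0.7640)
  (0,1): δ = 145.11°  ·
  (0,2): δ = 39.66°  ·
  (0,3): δ = 14.62°  ✓
  (0,4): δ = 139.91°  ·
  (0,5): δ = 163.36°  ·
  (1,2): δ = 74.56°  ·
  (1,3): δ = 20.28°  ✓
  (1,4): δ = 105.01°  ·
  (1,5): δ = 128.46°  ·
  (2,3): δ = 125.72°  ·
  (2,4): δ = 0.43°  ✓
  (2,5): δ = 23.02°  ✓
  (3,4): δ = 54.71°  ·
  (3,5): δ = 31.26°  ✓
  (4,5): δ = 156.55°  ·
antipodal pairs: 5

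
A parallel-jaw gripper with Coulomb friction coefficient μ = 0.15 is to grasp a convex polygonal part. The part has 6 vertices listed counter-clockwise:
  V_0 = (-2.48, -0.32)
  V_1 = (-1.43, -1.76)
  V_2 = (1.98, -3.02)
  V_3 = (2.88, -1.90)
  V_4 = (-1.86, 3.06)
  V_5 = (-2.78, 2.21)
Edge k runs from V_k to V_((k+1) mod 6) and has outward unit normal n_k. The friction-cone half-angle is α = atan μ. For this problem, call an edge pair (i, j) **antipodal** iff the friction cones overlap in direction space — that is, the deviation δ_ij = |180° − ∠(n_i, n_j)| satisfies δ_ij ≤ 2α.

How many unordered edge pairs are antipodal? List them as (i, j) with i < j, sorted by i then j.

α = atan 0.15 = 8.53°;  2α = 17.06°
n_0 = (-0.8080, -0.5892)
n_1 = (-0.3466, -0.9380)
n_2 = (+0.7795, -0.6264)
n_3 = (+0.7230, +0.6909)
n_4 = (-0.6786, +0.7345)
n_5 = (-0.9930, -0.1178)
  (0,1): δ = 146.38°  ·
  (0,2): δ = 74.88°  ·
  (0,3): δ = 7.60°  ✓
  (0,4): δ = 96.64°  ·
  (0,5): δ = 150.66°  ·
  (1,2): δ = 108.51°  ·
  (1,3): δ = 26.02°  ·
  (1,4): δ = 63.01°  ·
  (1,5): δ = 117.04°  ·
  (2,3): δ = 97.51°  ·
  (2,4): δ = 8.48°  ✓
  (2,5): δ = 45.55°  ·
  (3,4): δ = 90.97°  ·
  (3,5): δ = 36.94°  ·
  (4,5): δ = 125.97°  ·
antipodal pairs: 2

count = 2; pairs: (0,3), (2,4)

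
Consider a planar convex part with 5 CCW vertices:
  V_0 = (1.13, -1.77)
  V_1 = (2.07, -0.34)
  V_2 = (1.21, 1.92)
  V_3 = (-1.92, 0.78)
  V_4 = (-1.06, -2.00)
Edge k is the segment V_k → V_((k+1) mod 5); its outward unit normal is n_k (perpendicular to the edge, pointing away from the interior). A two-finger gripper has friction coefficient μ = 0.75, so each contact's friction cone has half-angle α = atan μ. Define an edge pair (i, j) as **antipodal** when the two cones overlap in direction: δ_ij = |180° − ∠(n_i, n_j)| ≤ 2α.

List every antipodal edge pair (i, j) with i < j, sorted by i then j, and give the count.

α = atan 0.75 = 36.87°;  2α = 73.74°
n_0 = (+0.8356, -0.5493)
n_1 = (+0.9346, +0.3557)
n_2 = (-0.3422, +0.9396)
n_3 = (-0.9553, -0.2955)
n_4 = (+0.1044, -0.9945)
  (0,1): δ = 125.85°  ·
  (0,2): δ = 36.67°  ✓
  (0,3): δ = 50.51°  ✓
  (0,4): δ = 129.31°  ·
  (1,2): δ = 90.82°  ·
  (1,3): δ = 3.64°  ✓
  (1,4): δ = 75.16°  ·
  (2,3): δ = 92.82°  ·
  (2,4): δ = 14.02°  ✓
  (3,4): δ = 101.19°  ·
antipodal pairs: 4

count = 4; pairs: (0,2), (0,3), (1,3), (2,4)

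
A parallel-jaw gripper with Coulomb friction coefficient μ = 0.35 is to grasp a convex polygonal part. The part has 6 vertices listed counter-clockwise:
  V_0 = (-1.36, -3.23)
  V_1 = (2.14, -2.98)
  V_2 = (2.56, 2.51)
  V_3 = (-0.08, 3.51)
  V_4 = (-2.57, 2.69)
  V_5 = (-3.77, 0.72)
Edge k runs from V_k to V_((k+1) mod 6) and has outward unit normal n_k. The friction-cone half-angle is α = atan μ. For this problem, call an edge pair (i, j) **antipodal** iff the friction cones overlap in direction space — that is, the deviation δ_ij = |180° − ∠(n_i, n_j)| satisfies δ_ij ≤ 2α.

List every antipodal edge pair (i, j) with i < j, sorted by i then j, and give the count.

α = atan 0.35 = 19.29°;  2α = 38.58°
n_0 = (+0.0712, -0.9975)
n_1 = (+0.9971, -0.0763)
n_2 = (+0.3542, +0.9352)
n_3 = (-0.3128, +0.9498)
n_4 = (-0.8540, +0.5202)
n_5 = (-0.8537, -0.5208)
  (0,1): δ = 98.46°  ·
  (0,2): δ = 24.83°  ✓
  (0,3): δ = 14.14°  ✓
  (0,4): δ = 54.57°  ·
  (0,5): δ = 117.30°  ·
  (1,2): δ = 106.37°  ·
  (1,3): δ = 67.40°  ·
  (1,4): δ = 26.97°  ✓
  (1,5): δ = 35.76°  ✓
  (2,3): δ = 141.03°  ·
  (2,4): δ = 100.60°  ·
  (2,5): δ = 37.87°  ✓
  (3,4): δ = 139.57°  ·
  (3,5): δ = 76.84°  ·
  (4,5): δ = 117.26°  ·
antipodal pairs: 5

count = 5; pairs: (0,2), (0,3), (1,4), (1,5), (2,5)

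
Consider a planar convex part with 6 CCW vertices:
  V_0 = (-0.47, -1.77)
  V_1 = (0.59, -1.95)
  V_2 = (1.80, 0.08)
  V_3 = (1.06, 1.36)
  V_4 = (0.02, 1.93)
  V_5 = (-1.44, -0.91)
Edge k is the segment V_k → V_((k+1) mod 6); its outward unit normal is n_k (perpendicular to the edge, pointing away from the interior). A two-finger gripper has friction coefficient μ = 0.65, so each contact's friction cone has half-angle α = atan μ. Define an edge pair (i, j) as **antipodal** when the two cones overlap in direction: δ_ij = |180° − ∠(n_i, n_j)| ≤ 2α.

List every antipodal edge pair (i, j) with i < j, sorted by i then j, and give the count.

count = 6; pairs: (0,2), (0,3), (1,4), (2,4), (2,5), (3,5)

α = atan 0.65 = 33.02°;  2α = 66.05°
n_0 = (-0.1674, -0.9859)
n_1 = (+0.8590, -0.5120)
n_2 = (+0.8657, +0.5005)
n_3 = (+0.4806, +0.8769)
n_4 = (-0.8894, +0.4572)
n_5 = (-0.6634, -0.7483)
  (0,1): δ = 111.16°  ·
  (0,2): δ = 50.33°  ✓
  (0,3): δ = 19.09°  ✓
  (0,4): δ = 72.43°  ·
  (0,5): δ = 148.08°  ·
  (1,2): δ = 119.17°  ·
  (1,3): δ = 87.93°  ·
  (1,4): δ = 3.59°  ✓
  (1,5): δ = 79.24°  ·
  (2,3): δ = 148.76°  ·
  (2,4): δ = 57.24°  ✓
  (2,5): δ = 18.41°  ✓
  (3,4): δ = 88.48°  ·
  (3,5): δ = 12.83°  ✓
  (4,5): δ = 104.35°  ·
antipodal pairs: 6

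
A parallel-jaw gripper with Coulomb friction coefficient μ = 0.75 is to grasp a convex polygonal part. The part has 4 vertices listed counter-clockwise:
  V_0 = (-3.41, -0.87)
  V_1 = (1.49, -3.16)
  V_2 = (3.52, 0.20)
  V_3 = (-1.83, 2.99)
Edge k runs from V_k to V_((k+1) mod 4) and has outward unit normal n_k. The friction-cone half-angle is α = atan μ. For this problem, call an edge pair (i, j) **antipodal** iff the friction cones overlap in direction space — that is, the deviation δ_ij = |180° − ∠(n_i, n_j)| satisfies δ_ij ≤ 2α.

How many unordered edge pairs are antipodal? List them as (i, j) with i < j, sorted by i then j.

count = 2; pairs: (0,2), (1,3)

α = atan 0.75 = 36.87°;  2α = 73.74°
n_0 = (-0.4234, -0.9059)
n_1 = (+0.8559, -0.5171)
n_2 = (+0.4624, +0.8867)
n_3 = (-0.9255, +0.3788)
  (0,1): δ = 96.09°  ·
  (0,2): δ = 2.49°  ✓
  (0,3): δ = 92.79°  ·
  (1,2): δ = 86.40°  ·
  (1,3): δ = 8.88°  ✓
  (2,3): δ = 84.72°  ·
antipodal pairs: 2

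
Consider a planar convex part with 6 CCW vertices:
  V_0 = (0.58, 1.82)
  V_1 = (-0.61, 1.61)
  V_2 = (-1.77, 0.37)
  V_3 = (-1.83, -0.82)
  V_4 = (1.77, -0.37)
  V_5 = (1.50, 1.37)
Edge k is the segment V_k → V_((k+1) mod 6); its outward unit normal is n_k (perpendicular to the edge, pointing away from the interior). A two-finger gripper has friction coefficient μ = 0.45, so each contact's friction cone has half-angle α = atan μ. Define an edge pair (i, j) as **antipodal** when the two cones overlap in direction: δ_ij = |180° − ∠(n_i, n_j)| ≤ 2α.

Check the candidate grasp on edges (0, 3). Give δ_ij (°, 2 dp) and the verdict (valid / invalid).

α = atan 0.45 = 24.23°;  2α = 48.46°
edge 0: e_0 = (-1.19, -0.21);  n_0 = (-0.1738, +0.9848)
edge 3: e_3 = (+3.60, +0.45);  n_3 = (+0.1240, -0.9923)
∠(n_0, n_3) = 177.12°
δ = |180° − 177.12°| = 2.88°
2.88° ≤ 2α = 48.46°  →  valid

δ = 2.88°, valid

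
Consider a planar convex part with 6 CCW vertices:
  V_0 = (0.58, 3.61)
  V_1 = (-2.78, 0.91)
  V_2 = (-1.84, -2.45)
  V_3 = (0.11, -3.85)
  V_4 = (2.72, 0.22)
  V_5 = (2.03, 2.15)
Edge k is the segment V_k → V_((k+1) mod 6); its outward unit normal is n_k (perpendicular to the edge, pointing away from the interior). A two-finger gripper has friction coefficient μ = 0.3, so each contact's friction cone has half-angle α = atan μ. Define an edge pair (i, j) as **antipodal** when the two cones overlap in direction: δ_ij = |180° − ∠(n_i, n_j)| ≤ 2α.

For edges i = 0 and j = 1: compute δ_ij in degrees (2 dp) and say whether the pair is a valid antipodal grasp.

α = atan 0.3 = 16.70°;  2α = 33.40°
edge 0: e_0 = (-3.36, -2.70);  n_0 = (-0.6264, +0.7795)
edge 1: e_1 = (+0.94, -3.36);  n_1 = (-0.9630, -0.2694)
∠(n_0, n_1) = 66.85°
δ = |180° − 66.85°| = 113.15°
113.15° > 2α = 33.40°  →  invalid

δ = 113.15°, invalid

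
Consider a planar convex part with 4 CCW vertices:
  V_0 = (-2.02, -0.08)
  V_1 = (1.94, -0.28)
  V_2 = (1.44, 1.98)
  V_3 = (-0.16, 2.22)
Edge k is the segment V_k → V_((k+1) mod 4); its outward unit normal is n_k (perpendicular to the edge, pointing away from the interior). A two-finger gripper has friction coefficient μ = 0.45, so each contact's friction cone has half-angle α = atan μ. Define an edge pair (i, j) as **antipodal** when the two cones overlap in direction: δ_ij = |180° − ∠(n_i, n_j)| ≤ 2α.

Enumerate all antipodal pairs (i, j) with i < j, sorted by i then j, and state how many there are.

count = 1; pairs: (0,2)

α = atan 0.45 = 24.23°;  2α = 48.46°
n_0 = (-0.0504, -0.9987)
n_1 = (+0.9764, +0.2160)
n_2 = (+0.1483, +0.9889)
n_3 = (-0.7776, +0.6288)
  (0,1): δ = 74.63°  ·
  (0,2): δ = 5.64°  ✓
  (0,3): δ = 53.93°  ·
  (1,2): δ = 111.01°  ·
  (1,3): δ = 51.44°  ·
  (2,3): δ = 120.43°  ·
antipodal pairs: 1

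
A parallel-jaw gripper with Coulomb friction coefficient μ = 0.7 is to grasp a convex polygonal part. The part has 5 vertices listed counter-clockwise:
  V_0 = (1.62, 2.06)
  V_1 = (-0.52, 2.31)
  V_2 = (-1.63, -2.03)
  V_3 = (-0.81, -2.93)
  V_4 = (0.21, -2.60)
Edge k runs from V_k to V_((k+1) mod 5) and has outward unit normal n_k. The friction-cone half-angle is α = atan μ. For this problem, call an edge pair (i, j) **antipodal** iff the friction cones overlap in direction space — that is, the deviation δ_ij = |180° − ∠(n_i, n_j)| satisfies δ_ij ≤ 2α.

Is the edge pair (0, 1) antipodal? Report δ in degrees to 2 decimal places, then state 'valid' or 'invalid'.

δ = 97.68°, invalid

α = atan 0.7 = 34.99°;  2α = 69.98°
edge 0: e_0 = (-2.14, +0.25);  n_0 = (+0.1160, +0.9932)
edge 1: e_1 = (-1.11, -4.34);  n_1 = (-0.9688, +0.2478)
∠(n_0, n_1) = 82.32°
δ = |180° − 82.32°| = 97.68°
97.68° > 2α = 69.98°  →  invalid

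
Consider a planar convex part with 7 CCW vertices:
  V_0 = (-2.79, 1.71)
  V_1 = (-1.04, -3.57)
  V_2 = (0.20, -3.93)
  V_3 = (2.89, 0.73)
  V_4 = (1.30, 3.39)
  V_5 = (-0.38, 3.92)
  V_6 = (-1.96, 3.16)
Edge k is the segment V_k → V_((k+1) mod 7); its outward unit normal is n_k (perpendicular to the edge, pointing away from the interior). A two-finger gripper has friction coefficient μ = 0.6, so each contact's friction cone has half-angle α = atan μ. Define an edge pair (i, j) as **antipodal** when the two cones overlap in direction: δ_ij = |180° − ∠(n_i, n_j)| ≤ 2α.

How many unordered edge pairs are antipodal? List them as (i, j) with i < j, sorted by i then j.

α = atan 0.6 = 30.96°;  2α = 61.93°
n_0 = (-0.9492, -0.3146)
n_1 = (-0.2788, -0.9603)
n_2 = (+0.8661, -0.4999)
n_3 = (+0.8583, +0.5131)
n_4 = (+0.3009, +0.9537)
n_5 = (-0.4335, +0.9012)
n_6 = (-0.8679, +0.4968)
  (0,1): δ = 124.53°  ·
  (0,2): δ = 48.33°  ✓
  (0,3): δ = 12.53°  ✓
  (0,4): δ = 54.15°  ✓
  (0,5): δ = 97.35°  ·
  (0,6): δ = 131.88°  ·
  (1,2): δ = 103.81°  ·
  (1,3): δ = 42.94°  ✓
  (1,4): δ = 1.32°  ✓
  (1,5): δ = 41.88°  ✓
  (1,6): δ = 76.40°  ·
  (2,3): δ = 119.14°  ·
  (2,4): δ = 77.51°  ·
  (2,5): δ = 34.32°  ✓
  (2,6): δ = 0.21°  ✓
  (3,4): δ = 138.38°  ·
  (3,5): δ = 95.18°  ·
  (3,6): δ = 60.66°  ✓
  (4,5): δ = 136.80°  ·
  (4,6): δ = 102.28°  ·
  (5,6): δ = 145.48°  ·
antipodal pairs: 9

count = 9; pairs: (0,2), (0,3), (0,4), (1,3), (1,4), (1,5), (2,5), (2,6), (3,6)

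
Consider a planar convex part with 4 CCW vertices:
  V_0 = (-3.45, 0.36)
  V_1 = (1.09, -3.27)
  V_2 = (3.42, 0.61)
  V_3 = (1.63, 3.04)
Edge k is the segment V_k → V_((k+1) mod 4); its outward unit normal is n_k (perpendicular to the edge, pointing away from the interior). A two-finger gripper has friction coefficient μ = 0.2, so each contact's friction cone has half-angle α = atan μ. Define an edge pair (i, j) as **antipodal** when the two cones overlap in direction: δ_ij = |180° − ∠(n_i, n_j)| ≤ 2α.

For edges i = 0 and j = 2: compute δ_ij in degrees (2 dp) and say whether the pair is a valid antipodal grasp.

α = atan 0.2 = 11.31°;  2α = 22.62°
edge 0: e_0 = (+4.54, -3.63);  n_0 = (-0.6245, -0.7810)
edge 2: e_2 = (-1.79, +2.43);  n_2 = (+0.8051, +0.5931)
∠(n_0, n_2) = 165.02°
δ = |180° − 165.02°| = 14.98°
14.98° ≤ 2α = 22.62°  →  valid

δ = 14.98°, valid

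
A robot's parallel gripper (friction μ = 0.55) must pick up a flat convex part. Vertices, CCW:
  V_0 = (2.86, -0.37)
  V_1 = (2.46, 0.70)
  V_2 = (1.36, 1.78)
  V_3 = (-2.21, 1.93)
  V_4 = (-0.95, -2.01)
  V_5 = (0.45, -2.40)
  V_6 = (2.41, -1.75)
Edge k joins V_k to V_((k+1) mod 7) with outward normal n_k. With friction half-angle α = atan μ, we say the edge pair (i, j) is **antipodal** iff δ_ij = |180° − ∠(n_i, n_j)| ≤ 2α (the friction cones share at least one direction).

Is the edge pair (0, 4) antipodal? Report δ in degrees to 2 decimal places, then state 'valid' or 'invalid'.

δ = 53.94°, valid

α = atan 0.55 = 28.81°;  2α = 57.62°
edge 0: e_0 = (-0.40, +1.07);  n_0 = (+0.9367, +0.3502)
edge 4: e_4 = (+1.40, -0.39);  n_4 = (-0.2684, -0.9633)
∠(n_0, n_4) = 126.06°
δ = |180° − 126.06°| = 53.94°
53.94° ≤ 2α = 57.62°  →  valid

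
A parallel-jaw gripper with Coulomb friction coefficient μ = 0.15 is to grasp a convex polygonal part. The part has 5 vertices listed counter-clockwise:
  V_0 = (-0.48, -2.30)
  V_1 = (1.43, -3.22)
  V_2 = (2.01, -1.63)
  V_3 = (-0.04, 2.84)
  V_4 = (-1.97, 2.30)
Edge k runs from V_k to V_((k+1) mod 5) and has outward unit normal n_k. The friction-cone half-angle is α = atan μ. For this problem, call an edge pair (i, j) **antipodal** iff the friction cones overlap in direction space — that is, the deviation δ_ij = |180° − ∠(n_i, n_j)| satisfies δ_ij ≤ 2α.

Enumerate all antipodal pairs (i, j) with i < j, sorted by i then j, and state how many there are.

α = atan 0.15 = 8.53°;  2α = 17.06°
n_0 = (-0.4340, -0.9009)
n_1 = (+0.9394, -0.3427)
n_2 = (+0.9090, +0.4169)
n_3 = (-0.2694, +0.9630)
n_4 = (-0.9513, -0.3082)
  (0,1): δ = 84.32°  ·
  (0,2): δ = 39.64°  ·
  (0,3): δ = 41.35°  ·
  (0,4): δ = 133.67°  ·
  (1,2): δ = 135.32°  ·
  (1,3): δ = 54.33°  ·
  (1,4): δ = 37.99°  ·
  (2,3): δ = 99.01°  ·
  (2,4): δ = 6.69°  ✓
  (3,4): δ = 87.68°  ·
antipodal pairs: 1

count = 1; pairs: (2,4)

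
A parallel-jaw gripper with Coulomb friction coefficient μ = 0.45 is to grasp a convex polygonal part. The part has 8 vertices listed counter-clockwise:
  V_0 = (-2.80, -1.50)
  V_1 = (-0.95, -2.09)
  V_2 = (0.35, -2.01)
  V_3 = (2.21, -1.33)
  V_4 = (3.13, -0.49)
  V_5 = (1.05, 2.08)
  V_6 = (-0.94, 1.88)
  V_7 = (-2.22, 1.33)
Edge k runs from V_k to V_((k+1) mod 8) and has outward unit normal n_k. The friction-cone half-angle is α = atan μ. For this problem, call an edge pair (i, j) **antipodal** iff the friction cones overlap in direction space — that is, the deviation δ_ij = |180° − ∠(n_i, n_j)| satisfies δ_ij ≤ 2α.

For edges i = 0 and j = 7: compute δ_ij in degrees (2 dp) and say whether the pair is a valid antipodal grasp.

δ = 96.11°, invalid

α = atan 0.45 = 24.23°;  2α = 48.46°
edge 0: e_0 = (+1.85, -0.59);  n_0 = (-0.3038, -0.9527)
edge 7: e_7 = (-0.58, -2.83);  n_7 = (-0.9796, +0.2008)
∠(n_0, n_7) = 83.89°
δ = |180° − 83.89°| = 96.11°
96.11° > 2α = 48.46°  →  invalid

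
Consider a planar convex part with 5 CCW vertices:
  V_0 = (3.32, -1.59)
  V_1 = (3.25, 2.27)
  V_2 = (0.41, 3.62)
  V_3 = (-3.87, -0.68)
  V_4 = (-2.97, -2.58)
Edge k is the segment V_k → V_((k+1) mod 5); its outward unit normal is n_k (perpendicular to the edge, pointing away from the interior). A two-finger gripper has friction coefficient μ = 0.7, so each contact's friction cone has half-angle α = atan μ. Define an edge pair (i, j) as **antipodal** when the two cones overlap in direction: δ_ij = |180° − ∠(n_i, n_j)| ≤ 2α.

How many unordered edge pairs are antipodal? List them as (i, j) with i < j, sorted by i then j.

count = 5; pairs: (0,2), (0,3), (1,3), (1,4), (2,4)

α = atan 0.7 = 34.99°;  2α = 69.98°
n_0 = (+0.9998, +0.0181)
n_1 = (+0.4293, +0.9032)
n_2 = (-0.7088, +0.7055)
n_3 = (-0.9037, -0.4281)
n_4 = (+0.1555, -0.9878)
  (0,1): δ = 116.46°  ·
  (0,2): δ = 45.91°  ✓
  (0,3): δ = 24.31°  ✓
  (0,4): δ = 97.91°  ·
  (1,2): δ = 109.44°  ·
  (1,3): δ = 39.23°  ✓
  (1,4): δ = 34.37°  ✓
  (2,3): δ = 109.79°  ·
  (2,4): δ = 36.19°  ✓
  (3,4): δ = 106.40°  ·
antipodal pairs: 5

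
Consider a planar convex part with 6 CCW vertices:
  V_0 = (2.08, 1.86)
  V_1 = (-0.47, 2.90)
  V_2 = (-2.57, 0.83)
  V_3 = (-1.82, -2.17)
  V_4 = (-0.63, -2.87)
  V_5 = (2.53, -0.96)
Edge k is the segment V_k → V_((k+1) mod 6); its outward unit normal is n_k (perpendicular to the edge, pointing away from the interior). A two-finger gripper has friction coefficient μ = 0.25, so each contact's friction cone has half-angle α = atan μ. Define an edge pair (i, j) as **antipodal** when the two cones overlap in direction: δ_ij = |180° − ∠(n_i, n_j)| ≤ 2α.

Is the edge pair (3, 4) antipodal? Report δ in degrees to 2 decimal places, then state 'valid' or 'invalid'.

δ = 118.38°, invalid

α = atan 0.25 = 14.04°;  2α = 28.07°
edge 3: e_3 = (+1.19, -0.70);  n_3 = (-0.5070, -0.8619)
edge 4: e_4 = (+3.16, +1.91);  n_4 = (+0.5173, -0.8558)
∠(n_3, n_4) = 61.62°
δ = |180° − 61.62°| = 118.38°
118.38° > 2α = 28.07°  →  invalid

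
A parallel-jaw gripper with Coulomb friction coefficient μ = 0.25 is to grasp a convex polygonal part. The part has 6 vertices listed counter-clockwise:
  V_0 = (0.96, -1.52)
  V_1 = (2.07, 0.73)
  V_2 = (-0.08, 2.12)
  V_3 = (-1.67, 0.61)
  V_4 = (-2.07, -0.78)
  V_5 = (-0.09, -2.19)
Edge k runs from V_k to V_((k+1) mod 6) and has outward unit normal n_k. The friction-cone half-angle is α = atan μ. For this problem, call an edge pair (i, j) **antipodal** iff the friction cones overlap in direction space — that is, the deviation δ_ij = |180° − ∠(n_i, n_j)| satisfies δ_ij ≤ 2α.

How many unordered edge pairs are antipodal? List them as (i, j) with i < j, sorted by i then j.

count = 4; pairs: (0,2), (0,3), (1,4), (2,5)

α = atan 0.25 = 14.04°;  2α = 28.07°
n_0 = (+0.8968, -0.4424)
n_1 = (+0.5429, +0.8398)
n_2 = (-0.6886, +0.7251)
n_3 = (-0.9610, +0.2765)
n_4 = (-0.5801, -0.8146)
n_5 = (+0.5379, -0.8430)
  (0,1): δ = 96.62°  ·
  (0,2): δ = 20.22°  ✓
  (0,3): δ = 10.20°  ✓
  (0,4): δ = 80.80°  ·
  (0,5): δ = 148.80°  ·
  (1,2): δ = 103.60°  ·
  (1,3): δ = 73.17°  ·
  (1,4): δ = 2.57°  ✓
  (1,5): δ = 65.42°  ·
  (2,3): δ = 149.58°  ·
  (2,4): δ = 78.98°  ·
  (2,5): δ = 10.98°  ✓
  (3,4): δ = 109.40°  ·
  (3,5): δ = 41.40°  ·
  (4,5): δ = 112.00°  ·
antipodal pairs: 4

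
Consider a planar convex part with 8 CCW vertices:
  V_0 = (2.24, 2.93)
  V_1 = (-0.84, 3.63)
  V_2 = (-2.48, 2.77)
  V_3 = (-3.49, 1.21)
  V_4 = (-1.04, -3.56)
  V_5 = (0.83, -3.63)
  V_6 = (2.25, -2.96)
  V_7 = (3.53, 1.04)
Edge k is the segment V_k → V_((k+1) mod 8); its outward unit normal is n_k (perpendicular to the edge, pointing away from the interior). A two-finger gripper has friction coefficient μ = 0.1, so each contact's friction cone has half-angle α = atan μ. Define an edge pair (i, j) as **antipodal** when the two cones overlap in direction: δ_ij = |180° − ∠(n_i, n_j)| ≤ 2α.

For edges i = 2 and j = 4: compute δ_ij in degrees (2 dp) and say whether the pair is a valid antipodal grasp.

α = atan 0.1 = 5.71°;  2α = 11.42°
edge 2: e_2 = (-1.01, -1.56);  n_2 = (-0.8394, +0.5435)
edge 4: e_4 = (+1.87, -0.07);  n_4 = (-0.0374, -0.9993)
∠(n_2, n_4) = 120.78°
δ = |180° − 120.78°| = 59.22°
59.22° > 2α = 11.42°  →  invalid

δ = 59.22°, invalid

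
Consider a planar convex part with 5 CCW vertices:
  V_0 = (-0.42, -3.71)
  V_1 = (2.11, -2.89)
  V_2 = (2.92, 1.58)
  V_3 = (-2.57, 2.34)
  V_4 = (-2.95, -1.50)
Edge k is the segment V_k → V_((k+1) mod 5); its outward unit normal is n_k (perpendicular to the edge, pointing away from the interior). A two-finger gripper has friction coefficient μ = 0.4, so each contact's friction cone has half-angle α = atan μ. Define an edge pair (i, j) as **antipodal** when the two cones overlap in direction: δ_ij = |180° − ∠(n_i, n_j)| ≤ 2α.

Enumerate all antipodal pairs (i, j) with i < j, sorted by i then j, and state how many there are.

count = 3; pairs: (0,2), (1,3), (2,4)

α = atan 0.4 = 21.80°;  2α = 43.60°
n_0 = (+0.3083, -0.9513)
n_1 = (+0.9840, -0.1783)
n_2 = (+0.1371, +0.9906)
n_3 = (-0.9951, +0.0985)
n_4 = (-0.6579, -0.7531)
  (0,1): δ = 118.23°  ·
  (0,2): δ = 25.84°  ✓
  (0,3): δ = 66.39°  ·
  (0,4): δ = 120.90°  ·
  (1,2): δ = 87.61°  ·
  (1,3): δ = 4.62°  ✓
  (1,4): δ = 59.13°  ·
  (2,3): δ = 87.77°  ·
  (2,4): δ = 33.26°  ✓
  (3,4): δ = 125.49°  ·
antipodal pairs: 3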